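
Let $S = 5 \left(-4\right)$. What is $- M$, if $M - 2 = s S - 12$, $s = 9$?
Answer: $190$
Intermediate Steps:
$S = -20$
$M = -190$ ($M = 2 + \left(9 \left(-20\right) - 12\right) = 2 - 192 = -190$)
$- M = \left(-1\right) \left(-190\right) = 190$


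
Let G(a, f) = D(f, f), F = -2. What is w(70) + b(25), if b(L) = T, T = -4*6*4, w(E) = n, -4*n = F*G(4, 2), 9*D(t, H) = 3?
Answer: -575/6 ≈ -95.833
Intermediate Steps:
D(t, H) = ⅓ (D(t, H) = (⅑)*3 = ⅓)
G(a, f) = ⅓
n = ⅙ (n = -(-1)/(2*3) = -¼*(-⅔) = ⅙ ≈ 0.16667)
w(E) = ⅙
T = -96 (T = -24*4 = -96)
b(L) = -96
w(70) + b(25) = ⅙ - 96 = -575/6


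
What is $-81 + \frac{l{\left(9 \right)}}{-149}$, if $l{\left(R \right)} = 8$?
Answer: $- \frac{12077}{149} \approx -81.054$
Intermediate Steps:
$-81 + \frac{l{\left(9 \right)}}{-149} = -81 + \frac{8}{-149} = -81 + 8 \left(- \frac{1}{149}\right) = -81 - \frac{8}{149} = - \frac{12077}{149}$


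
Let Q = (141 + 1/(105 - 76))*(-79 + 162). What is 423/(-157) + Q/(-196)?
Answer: -27850561/446194 ≈ -62.418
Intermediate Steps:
Q = 339470/29 (Q = (141 + 1/29)*83 = (4090/29)*83 = 339470/29 ≈ 11706.)
423/(-157) + Q/(-196) = 423/(-157) + (339470/29)/(-196) = 423*(-1/157) + (339470/29)*(-1/196) = -423/157 - 169735/2842 = -27850561/446194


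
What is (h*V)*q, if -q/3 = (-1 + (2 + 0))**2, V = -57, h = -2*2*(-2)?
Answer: 1368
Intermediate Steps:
h = 8 (h = -4*(-2) = 8)
q = -3 (q = -3*(-1 + (2 + 0))**2 = -3*(-1 + 2)**2 = -3*1**2 = -3*1 = -3)
(h*V)*q = (8*(-57))*(-3) = -456*(-3) = 1368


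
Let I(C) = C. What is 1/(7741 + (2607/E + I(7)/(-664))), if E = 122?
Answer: 40504/314406561 ≈ 0.00012883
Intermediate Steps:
1/(7741 + (2607/E + I(7)/(-664))) = 1/(7741 + (2607/122 + 7/(-664))) = 1/(7741 + (2607*(1/122) + 7*(-1/664))) = 1/(7741 + (2607/122 - 7/664)) = 1/(7741 + 865097/40504) = 1/(314406561/40504) = 40504/314406561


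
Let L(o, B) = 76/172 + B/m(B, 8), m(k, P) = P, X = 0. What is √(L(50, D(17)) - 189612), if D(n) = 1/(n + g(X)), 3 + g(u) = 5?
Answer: I*√2025017999034/3268 ≈ 435.44*I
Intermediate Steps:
g(u) = 2 (g(u) = -3 + 5 = 2)
D(n) = 1/(2 + n) (D(n) = 1/(n + 2) = 1/(2 + n))
L(o, B) = 19/43 + B/8 (L(o, B) = 76/172 + B/8 = 76*(1/172) + B*(⅛) = 19/43 + B/8)
√(L(50, D(17)) - 189612) = √((19/43 + 1/(8*(2 + 17))) - 189612) = √((19/43 + (⅛)/19) - 189612) = √((19/43 + (⅛)*(1/19)) - 189612) = √((19/43 + 1/152) - 189612) = √(2931/6536 - 189612) = √(-1239301101/6536) = I*√2025017999034/3268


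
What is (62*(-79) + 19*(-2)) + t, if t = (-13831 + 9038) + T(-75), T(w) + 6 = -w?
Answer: -9660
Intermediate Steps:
T(w) = -6 - w
t = -4724 (t = (-13831 + 9038) + (-6 - 1*(-75)) = -4793 + (-6 + 75) = -4793 + 69 = -4724)
(62*(-79) + 19*(-2)) + t = (62*(-79) + 19*(-2)) - 4724 = (-4898 - 38) - 4724 = -4936 - 4724 = -9660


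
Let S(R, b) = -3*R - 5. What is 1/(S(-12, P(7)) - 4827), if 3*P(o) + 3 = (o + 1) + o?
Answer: -1/4796 ≈ -0.00020851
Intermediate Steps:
P(o) = -2/3 + 2*o/3 (P(o) = -1 + ((o + 1) + o)/3 = -1 + ((1 + o) + o)/3 = -1 + (1 + 2*o)/3 = -1 + (1/3 + 2*o/3) = -2/3 + 2*o/3)
S(R, b) = -5 - 3*R
1/(S(-12, P(7)) - 4827) = 1/((-5 - 3*(-12)) - 4827) = 1/((-5 + 36) - 4827) = 1/(31 - 4827) = 1/(-4796) = -1/4796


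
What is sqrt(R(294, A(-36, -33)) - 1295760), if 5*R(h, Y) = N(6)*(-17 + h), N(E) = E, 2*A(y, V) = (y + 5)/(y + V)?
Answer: 3*I*sqrt(3598410)/5 ≈ 1138.2*I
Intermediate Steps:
A(y, V) = (5 + y)/(2*(V + y)) (A(y, V) = ((y + 5)/(y + V))/2 = ((5 + y)/(V + y))/2 = (5 + y)/(2*(V + y)))
R(h, Y) = -102/5 + 6*h/5 (R(h, Y) = (6*(-17 + h))/5 = (-102 + 6*h)/5 = -102/5 + 6*h/5)
sqrt(R(294, A(-36, -33)) - 1295760) = sqrt((-102/5 + (6/5)*294) - 1295760) = sqrt((-102/5 + 1764/5) - 1295760) = sqrt(1662/5 - 1295760) = sqrt(-6477138/5) = 3*I*sqrt(3598410)/5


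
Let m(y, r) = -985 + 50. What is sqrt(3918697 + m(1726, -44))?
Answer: sqrt(3917762) ≈ 1979.3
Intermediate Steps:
m(y, r) = -935
sqrt(3918697 + m(1726, -44)) = sqrt(3918697 - 935) = sqrt(3917762)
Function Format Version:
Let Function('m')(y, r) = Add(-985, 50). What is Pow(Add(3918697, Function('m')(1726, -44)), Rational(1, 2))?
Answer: Pow(3917762, Rational(1, 2)) ≈ 1979.3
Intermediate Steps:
Function('m')(y, r) = -935
Pow(Add(3918697, Function('m')(1726, -44)), Rational(1, 2)) = Pow(Add(3918697, -935), Rational(1, 2)) = Pow(3917762, Rational(1, 2))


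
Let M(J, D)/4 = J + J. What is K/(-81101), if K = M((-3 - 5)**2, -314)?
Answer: -512/81101 ≈ -0.0063131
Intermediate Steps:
M(J, D) = 8*J (M(J, D) = 4*(J + J) = 4*(2*J) = 8*J)
K = 512 (K = 8*(-3 - 5)**2 = 8*(-8)**2 = 8*64 = 512)
K/(-81101) = 512/(-81101) = 512*(-1/81101) = -512/81101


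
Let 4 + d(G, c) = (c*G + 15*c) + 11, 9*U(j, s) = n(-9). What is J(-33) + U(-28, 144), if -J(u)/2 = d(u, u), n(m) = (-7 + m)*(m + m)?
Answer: -1170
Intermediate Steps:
n(m) = 2*m*(-7 + m) (n(m) = (-7 + m)*(2*m) = 2*m*(-7 + m))
U(j, s) = 32 (U(j, s) = (2*(-9)*(-7 - 9))/9 = (2*(-9)*(-16))/9 = (1/9)*288 = 32)
d(G, c) = 7 + 15*c + G*c (d(G, c) = -4 + ((c*G + 15*c) + 11) = -4 + ((G*c + 15*c) + 11) = -4 + ((15*c + G*c) + 11) = -4 + (11 + 15*c + G*c) = 7 + 15*c + G*c)
J(u) = -14 - 30*u - 2*u**2 (J(u) = -2*(7 + 15*u + u*u) = -2*(7 + 15*u + u**2) = -2*(7 + u**2 + 15*u) = -14 - 30*u - 2*u**2)
J(-33) + U(-28, 144) = (-14 - 30*(-33) - 2*(-33)**2) + 32 = (-14 + 990 - 2*1089) + 32 = (-14 + 990 - 2178) + 32 = -1202 + 32 = -1170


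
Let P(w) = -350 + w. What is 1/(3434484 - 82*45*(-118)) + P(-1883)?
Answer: -8641495631/3869904 ≈ -2233.0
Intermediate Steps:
1/(3434484 - 82*45*(-118)) + P(-1883) = 1/(3434484 - 82*45*(-118)) + (-350 - 1883) = 1/(3434484 - 3690*(-118)) - 2233 = 1/(3434484 + 435420) - 2233 = 1/3869904 - 2233 = -8641495631/3869904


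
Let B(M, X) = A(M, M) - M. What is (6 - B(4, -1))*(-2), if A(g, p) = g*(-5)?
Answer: -60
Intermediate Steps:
A(g, p) = -5*g
B(M, X) = -6*M (B(M, X) = -5*M - M = -6*M)
(6 - B(4, -1))*(-2) = (6 - (-6)*4)*(-2) = (6 - 1*(-24))*(-2) = (6 + 24)*(-2) = 30*(-2) = -60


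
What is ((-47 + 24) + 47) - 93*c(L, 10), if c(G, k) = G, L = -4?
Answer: 396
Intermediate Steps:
((-47 + 24) + 47) - 93*c(L, 10) = ((-47 + 24) + 47) - 93*(-4) = (-23 + 47) + 372 = 24 + 372 = 396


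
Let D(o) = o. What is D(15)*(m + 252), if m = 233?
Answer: 7275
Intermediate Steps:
D(15)*(m + 252) = 15*(233 + 252) = 15*485 = 7275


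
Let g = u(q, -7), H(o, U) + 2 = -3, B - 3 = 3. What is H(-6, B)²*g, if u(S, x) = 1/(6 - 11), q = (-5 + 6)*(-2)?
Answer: -5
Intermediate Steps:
B = 6 (B = 3 + 3 = 6)
q = -2 (q = 1*(-2) = -2)
H(o, U) = -5 (H(o, U) = -2 - 3 = -5)
u(S, x) = -⅕ (u(S, x) = 1/(-5) = -⅕)
g = -⅕ ≈ -0.20000
H(-6, B)²*g = (-5)²*(-⅕) = 25*(-⅕) = -5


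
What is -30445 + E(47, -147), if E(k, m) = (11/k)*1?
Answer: -1430904/47 ≈ -30445.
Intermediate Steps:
E(k, m) = 11/k
-30445 + E(47, -147) = -30445 + 11/47 = -1430904/47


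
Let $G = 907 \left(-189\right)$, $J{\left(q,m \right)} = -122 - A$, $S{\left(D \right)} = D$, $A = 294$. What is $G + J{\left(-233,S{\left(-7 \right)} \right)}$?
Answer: $-171839$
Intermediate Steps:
$J{\left(q,m \right)} = -416$ ($J{\left(q,m \right)} = -122 - 294 = -416$)
$G = -171423$
$G + J{\left(-233,S{\left(-7 \right)} \right)} = -171423 - 416 = -171839$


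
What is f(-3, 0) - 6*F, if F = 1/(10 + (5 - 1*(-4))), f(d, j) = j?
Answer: -6/19 ≈ -0.31579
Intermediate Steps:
F = 1/19 (F = 1/(10 + (5 + 4)) = 1/(10 + 9) = 1/19 ≈ 0.052632)
f(-3, 0) - 6*F = 0 - 6*1/19 = 0 - 6/19 = -6/19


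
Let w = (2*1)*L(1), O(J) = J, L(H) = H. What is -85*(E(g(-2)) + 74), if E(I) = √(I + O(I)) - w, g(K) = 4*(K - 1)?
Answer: -6120 - 170*I*√6 ≈ -6120.0 - 416.41*I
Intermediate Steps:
g(K) = -4 + 4*K (g(K) = 4*(-1 + K) = -4 + 4*K)
w = 2 (w = (2*1)*1 = 2*1 = 2)
E(I) = -2 + √2*√I (E(I) = √(I + I) - 1*2 = √(2*I) - 2 = √2*√I - 2 = -2 + √2*√I)
-85*(E(g(-2)) + 74) = -85*((-2 + √2*√(-4 + 4*(-2))) + 74) = -85*((-2 + √2*√(-4 - 8)) + 74) = -85*((-2 + √2*√(-12)) + 74) = -85*((-2 + √2*(2*I*√3)) + 74) = -85*((-2 + 2*I*√6) + 74) = -85*(72 + 2*I*√6) = -6120 - 170*I*√6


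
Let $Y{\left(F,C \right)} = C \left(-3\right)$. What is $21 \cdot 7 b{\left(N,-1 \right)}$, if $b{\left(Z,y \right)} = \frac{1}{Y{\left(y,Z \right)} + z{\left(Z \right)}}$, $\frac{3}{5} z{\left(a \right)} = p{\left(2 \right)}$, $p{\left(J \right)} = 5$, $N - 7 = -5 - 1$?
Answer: $\frac{441}{16} \approx 27.563$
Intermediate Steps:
$Y{\left(F,C \right)} = - 3 C$
$N = 1$ ($N = 7 - 6 = 1$)
$z{\left(a \right)} = \frac{25}{3}$ ($z{\left(a \right)} = \frac{5}{3} \cdot 5 = \frac{25}{3}$)
$b{\left(Z,y \right)} = \frac{1}{\frac{25}{3} - 3 Z}$ ($b{\left(Z,y \right)} = \frac{1}{- 3 Z + \frac{25}{3}} = \frac{1}{\frac{25}{3} - 3 Z}$)
$21 \cdot 7 b{\left(N,-1 \right)} = 21 \cdot 7 \left(- \frac{3}{-25 + 9 \cdot 1}\right) = 147 \left(- \frac{3}{-25 + 9}\right) = 147 \left(- \frac{3}{-16}\right) = 147 \left(\left(-3\right) \left(- \frac{1}{16}\right)\right) = 147 \cdot \frac{3}{16} = \frac{441}{16}$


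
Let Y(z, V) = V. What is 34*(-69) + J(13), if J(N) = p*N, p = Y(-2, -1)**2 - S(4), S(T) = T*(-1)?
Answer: -2281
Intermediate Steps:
S(T) = -T
p = 5 (p = (-1)**2 - (-1)*4 = 1 - 1*(-4) = 1 + 4 = 5)
J(N) = 5*N
34*(-69) + J(13) = 34*(-69) + 5*13 = -2346 + 65 = -2281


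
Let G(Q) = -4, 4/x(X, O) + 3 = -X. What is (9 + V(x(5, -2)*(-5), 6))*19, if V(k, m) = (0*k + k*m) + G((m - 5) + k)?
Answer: 380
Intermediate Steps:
x(X, O) = 4/(-3 - X)
V(k, m) = -4 + k*m (V(k, m) = (0*k + k*m) - 4 = (0 + k*m) - 4 = k*m - 4 = -4 + k*m)
(9 + V(x(5, -2)*(-5), 6))*19 = (9 + (-4 + (-4/(3 + 5)*(-5))*6))*19 = (9 + (-4 + (-4/8*(-5))*6))*19 = (9 + (-4 + (-4*1/8*(-5))*6))*19 = (9 + (-4 - 1/2*(-5)*6))*19 = (9 + (-4 + (5/2)*6))*19 = (9 + (-4 + 15))*19 = (9 + 11)*19 = 20*19 = 380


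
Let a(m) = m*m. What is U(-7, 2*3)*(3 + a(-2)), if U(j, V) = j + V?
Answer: -7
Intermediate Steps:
a(m) = m²
U(j, V) = V + j
U(-7, 2*3)*(3 + a(-2)) = (2*3 - 7)*(3 + (-2)²) = (6 - 7)*(3 + 4) = -1*7 = -7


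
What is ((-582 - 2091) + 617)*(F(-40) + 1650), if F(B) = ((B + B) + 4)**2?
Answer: -15267856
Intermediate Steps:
F(B) = (4 + 2*B)**2 (F(B) = (2*B + 4)**2 = (4 + 2*B)**2)
((-582 - 2091) + 617)*(F(-40) + 1650) = ((-582 - 2091) + 617)*(4*(2 - 40)**2 + 1650) = (-2673 + 617)*(4*(-38)**2 + 1650) = -2056*(4*1444 + 1650) = -2056*(5776 + 1650) = -2056*7426 = -15267856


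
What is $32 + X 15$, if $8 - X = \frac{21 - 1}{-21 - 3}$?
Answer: $\frac{329}{2} \approx 164.5$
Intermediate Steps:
$X = \frac{53}{6}$ ($X = 8 - \frac{21 - 1}{-21 - 3} = 8 - \frac{20}{-24} = 8 - 20 \left(- \frac{1}{24}\right) = 8 - - \frac{5}{6} = 8 + \frac{5}{6} = \frac{53}{6} \approx 8.8333$)
$32 + X 15 = 32 + \frac{53}{6} \cdot 15 = 32 + \frac{265}{2} = \frac{329}{2}$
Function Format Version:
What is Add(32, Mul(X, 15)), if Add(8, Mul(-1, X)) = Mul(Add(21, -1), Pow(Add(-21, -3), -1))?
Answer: Rational(329, 2) ≈ 164.50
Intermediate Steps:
X = Rational(53, 6) (X = Add(8, Mul(-1, Mul(Add(21, -1), Pow(Add(-21, -3), -1)))) = Add(8, Mul(-1, Mul(20, Pow(-24, -1)))) = Add(8, Mul(-1, Mul(20, Rational(-1, 24)))) = Add(8, Mul(-1, Rational(-5, 6))) = Add(8, Rational(5, 6)) = Rational(53, 6) ≈ 8.8333)
Add(32, Mul(X, 15)) = Add(32, Mul(Rational(53, 6), 15)) = Add(32, Rational(265, 2)) = Rational(329, 2)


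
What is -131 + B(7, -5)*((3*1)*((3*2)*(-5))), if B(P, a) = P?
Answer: -761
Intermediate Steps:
-131 + B(7, -5)*((3*1)*((3*2)*(-5))) = -131 + 7*((3*1)*((3*2)*(-5))) = -131 + 7*(3*(6*(-5))) = -131 + 7*(3*(-30)) = -131 + 7*(-90) = -131 - 630 = -761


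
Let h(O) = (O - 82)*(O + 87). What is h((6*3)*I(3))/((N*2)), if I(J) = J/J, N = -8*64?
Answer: 105/16 ≈ 6.5625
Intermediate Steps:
N = -512
I(J) = 1
h(O) = (-82 + O)*(87 + O)
h((6*3)*I(3))/((N*2)) = (-7134 + ((6*3)*1)² + 5*((6*3)*1))/((-512*2)) = (-7134 + (18*1)² + 5*(18*1))/(-1024) = (-7134 + 18² + 5*18)*(-1/1024) = (-7134 + 324 + 90)*(-1/1024) = -6720*(-1/1024) = 105/16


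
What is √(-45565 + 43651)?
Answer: I*√1914 ≈ 43.749*I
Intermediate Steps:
√(-45565 + 43651) = √(-1914) = I*√1914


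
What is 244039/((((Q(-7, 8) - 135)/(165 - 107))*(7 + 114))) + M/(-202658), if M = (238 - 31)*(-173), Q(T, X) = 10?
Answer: -2867932787021/3065202250 ≈ -935.64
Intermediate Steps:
M = -35811 (M = 207*(-173) = -35811)
244039/((((Q(-7, 8) - 135)/(165 - 107))*(7 + 114))) + M/(-202658) = 244039/((((10 - 135)/(165 - 107))*(7 + 114))) - 35811/(-202658) = 244039/((-125/58*121)) - 35811*(-1/202658) = 244039/((-125*1/58*121)) + 35811/202658 = 244039/((-125/58*121)) + 35811/202658 = 244039/(-15125/58) + 35811/202658 = 244039*(-58/15125) + 35811/202658 = -14154262/15125 + 35811/202658 = -2867932787021/3065202250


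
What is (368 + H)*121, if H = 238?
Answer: 73326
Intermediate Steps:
(368 + H)*121 = (368 + 238)*121 = 606*121 = 73326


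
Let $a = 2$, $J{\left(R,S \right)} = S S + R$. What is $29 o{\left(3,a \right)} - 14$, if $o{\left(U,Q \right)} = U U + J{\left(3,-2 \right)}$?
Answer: $450$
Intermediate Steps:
$J{\left(R,S \right)} = R + S^{2}$ ($J{\left(R,S \right)} = S^{2} + R = R + S^{2}$)
$o{\left(U,Q \right)} = 7 + U^{2}$ ($o{\left(U,Q \right)} = U U + \left(3 + \left(-2\right)^{2}\right) = U^{2} + \left(3 + 4\right) = U^{2} + 7 = 7 + U^{2}$)
$29 o{\left(3,a \right)} - 14 = 29 \left(7 + 3^{2}\right) - 14 = 29 \left(7 + 9\right) - 14 = 29 \cdot 16 - 14 = 464 - 14 = 450$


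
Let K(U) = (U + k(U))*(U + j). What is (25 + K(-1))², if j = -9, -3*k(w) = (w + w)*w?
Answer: 15625/9 ≈ 1736.1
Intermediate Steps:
k(w) = -2*w²/3 (k(w) = -(w + w)*w/3 = -2*w*w/3 = -2*w²/3)
K(U) = (-9 + U)*(U - 2*U²/3) (K(U) = (U - 2*U²/3)*(U - 9) = (U - 2*U²/3)*(-9 + U) = (-9 + U)*(U - 2*U²/3))
(25 + K(-1))² = (25 + (⅓)*(-1)*(-27 - 2*(-1)² + 21*(-1)))² = (25 + (⅓)*(-1)*(-27 - 2*1 - 21))² = (25 + (⅓)*(-1)*(-27 - 2 - 21))² = (25 + (⅓)*(-1)*(-50))² = (25 + 50/3)² = (125/3)² = 15625/9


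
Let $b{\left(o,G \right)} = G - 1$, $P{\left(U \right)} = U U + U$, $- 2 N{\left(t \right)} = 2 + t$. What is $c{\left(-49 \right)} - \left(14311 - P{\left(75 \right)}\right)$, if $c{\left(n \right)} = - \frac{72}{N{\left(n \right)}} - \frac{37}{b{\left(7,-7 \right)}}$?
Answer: $- \frac{3237149}{376} \approx -8609.4$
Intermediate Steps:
$N{\left(t \right)} = -1 - \frac{t}{2}$ ($N{\left(t \right)} = - \frac{2 + t}{2} = -1 - \frac{t}{2}$)
$P{\left(U \right)} = U + U^{2}$ ($P{\left(U \right)} = U^{2} + U = U + U^{2}$)
$b{\left(o,G \right)} = -1 + G$
$c{\left(n \right)} = \frac{37}{8} - \frac{72}{-1 - \frac{n}{2}}$ ($c{\left(n \right)} = - \frac{72}{-1 - \frac{n}{2}} - \frac{37}{-1 - 7} = - \frac{72}{-1 - \frac{n}{2}} - \frac{37}{-8} = - \frac{72}{-1 - \frac{n}{2}} - - \frac{37}{8} = - \frac{72}{-1 - \frac{n}{2}} + \frac{37}{8} = \frac{37}{8} - \frac{72}{-1 - \frac{n}{2}}$)
$c{\left(-49 \right)} - \left(14311 - P{\left(75 \right)}\right) = \frac{1226 + 37 \left(-49\right)}{8 \left(2 - 49\right)} - \left(14311 - 75 \left(1 + 75\right)\right) = \frac{1226 - 1813}{8 \left(-47\right)} - \left(14311 - 75 \cdot 76\right) = \frac{1}{8} \left(- \frac{1}{47}\right) \left(-587\right) - \left(14311 - 5700\right) = \frac{587}{376} - \left(14311 - 5700\right) = \frac{587}{376} - 8611 = - \frac{3237149}{376}$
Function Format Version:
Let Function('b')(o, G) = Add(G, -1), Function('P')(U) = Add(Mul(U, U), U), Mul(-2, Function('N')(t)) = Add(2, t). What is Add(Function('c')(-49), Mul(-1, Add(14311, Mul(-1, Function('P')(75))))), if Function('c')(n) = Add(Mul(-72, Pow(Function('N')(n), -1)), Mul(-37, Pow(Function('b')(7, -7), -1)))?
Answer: Rational(-3237149, 376) ≈ -8609.4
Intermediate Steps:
Function('N')(t) = Add(-1, Mul(Rational(-1, 2), t)) (Function('N')(t) = Mul(Rational(-1, 2), Add(2, t)) = Add(-1, Mul(Rational(-1, 2), t)))
Function('P')(U) = Add(U, Pow(U, 2)) (Function('P')(U) = Add(Pow(U, 2), U) = Add(U, Pow(U, 2)))
Function('b')(o, G) = Add(-1, G)
Function('c')(n) = Add(Rational(37, 8), Mul(-72, Pow(Add(-1, Mul(Rational(-1, 2), n)), -1))) (Function('c')(n) = Add(Mul(-72, Pow(Add(-1, Mul(Rational(-1, 2), n)), -1)), Mul(-37, Pow(Add(-1, -7), -1))) = Add(Mul(-72, Pow(Add(-1, Mul(Rational(-1, 2), n)), -1)), Mul(-37, Pow(-8, -1))) = Add(Mul(-72, Pow(Add(-1, Mul(Rational(-1, 2), n)), -1)), Mul(-37, Rational(-1, 8))) = Add(Mul(-72, Pow(Add(-1, Mul(Rational(-1, 2), n)), -1)), Rational(37, 8)) = Add(Rational(37, 8), Mul(-72, Pow(Add(-1, Mul(Rational(-1, 2), n)), -1))))
Add(Function('c')(-49), Mul(-1, Add(14311, Mul(-1, Function('P')(75))))) = Add(Mul(Rational(1, 8), Pow(Add(2, -49), -1), Add(1226, Mul(37, -49))), Mul(-1, Add(14311, Mul(-1, Mul(75, Add(1, 75)))))) = Add(Mul(Rational(1, 8), Pow(-47, -1), Add(1226, -1813)), Mul(-1, Add(14311, Mul(-1, Mul(75, 76))))) = Add(Mul(Rational(1, 8), Rational(-1, 47), -587), Mul(-1, Add(14311, Mul(-1, 5700)))) = Add(Rational(587, 376), Mul(-1, Add(14311, -5700))) = Add(Rational(587, 376), Mul(-1, 8611)) = Add(Rational(587, 376), -8611) = Rational(-3237149, 376)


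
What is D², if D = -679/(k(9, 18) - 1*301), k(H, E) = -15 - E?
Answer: 461041/111556 ≈ 4.1328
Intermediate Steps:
D = 679/334 (D = -679/((-15 - 1*18) - 1*301) = -679/((-15 - 18) - 301) = -679/(-33 - 301) = -679/(-334) = -679*(-1/334) = 679/334 ≈ 2.0329)
D² = (679/334)² = 461041/111556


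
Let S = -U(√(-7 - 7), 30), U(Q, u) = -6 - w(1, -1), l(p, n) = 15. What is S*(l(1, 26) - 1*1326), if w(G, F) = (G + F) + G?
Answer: -9177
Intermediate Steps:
w(G, F) = F + 2*G (w(G, F) = (F + G) + G = F + 2*G)
U(Q, u) = -7 (U(Q, u) = -6 - (-1 + 2*1) = -6 - (-1 + 2) = -6 - 1*1 = -6 - 1 = -7)
S = 7 (S = -1*(-7) = 7)
S*(l(1, 26) - 1*1326) = 7*(15 - 1*1326) = 7*(15 - 1326) = 7*(-1311) = -9177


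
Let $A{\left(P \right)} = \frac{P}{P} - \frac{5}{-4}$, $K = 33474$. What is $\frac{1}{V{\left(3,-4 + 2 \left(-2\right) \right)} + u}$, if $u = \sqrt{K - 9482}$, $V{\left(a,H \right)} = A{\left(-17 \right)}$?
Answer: $- \frac{36}{383791} + \frac{32 \sqrt{5998}}{383791} \approx 0.0063636$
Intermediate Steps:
$A{\left(P \right)} = \frac{9}{4}$ ($A{\left(P \right)} = 1 - - \frac{5}{4} = 1 + \frac{5}{4} = \frac{9}{4}$)
$V{\left(a,H \right)} = \frac{9}{4}$
$u = 2 \sqrt{5998}$ ($u = \sqrt{33474 - 9482} = \sqrt{23992} = 2 \sqrt{5998} \approx 154.89$)
$\frac{1}{V{\left(3,-4 + 2 \left(-2\right) \right)} + u} = \frac{1}{\frac{9}{4} + 2 \sqrt{5998}}$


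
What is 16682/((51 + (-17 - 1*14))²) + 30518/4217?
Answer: 41277597/843400 ≈ 48.942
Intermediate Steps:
16682/((51 + (-17 - 1*14))²) + 30518/4217 = 16682/((51 + (-17 - 14))²) + 30518*(1/4217) = 16682/((51 - 31)²) + 30518/4217 = 16682/(20²) + 30518/4217 = 16682/400 + 30518/4217 = 16682*(1/400) + 30518/4217 = 8341/200 + 30518/4217 = 41277597/843400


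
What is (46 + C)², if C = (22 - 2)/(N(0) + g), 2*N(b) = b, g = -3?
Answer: 13924/9 ≈ 1547.1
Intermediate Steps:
N(b) = b/2
C = -20/3 (C = (22 - 2)/((½)*0 - 3) = 20/(0 - 3) = 20/(-3) = 20*(-⅓) = -20/3 ≈ -6.6667)
(46 + C)² = (46 - 20/3)² = (118/3)² = 13924/9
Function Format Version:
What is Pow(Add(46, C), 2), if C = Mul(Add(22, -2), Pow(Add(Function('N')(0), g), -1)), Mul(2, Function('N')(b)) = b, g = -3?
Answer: Rational(13924, 9) ≈ 1547.1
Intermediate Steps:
Function('N')(b) = Mul(Rational(1, 2), b)
C = Rational(-20, 3) (C = Mul(Add(22, -2), Pow(Add(Mul(Rational(1, 2), 0), -3), -1)) = Mul(20, Pow(Add(0, -3), -1)) = Mul(20, Pow(-3, -1)) = Mul(20, Rational(-1, 3)) = Rational(-20, 3) ≈ -6.6667)
Pow(Add(46, C), 2) = Pow(Add(46, Rational(-20, 3)), 2) = Pow(Rational(118, 3), 2) = Rational(13924, 9)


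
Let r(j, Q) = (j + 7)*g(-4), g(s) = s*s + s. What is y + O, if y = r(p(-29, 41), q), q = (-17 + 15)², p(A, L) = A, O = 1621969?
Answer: 1621705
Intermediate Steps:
g(s) = s + s² (g(s) = s² + s = s + s²)
q = 4 (q = (-2)² = 4)
r(j, Q) = 84 + 12*j (r(j, Q) = (j + 7)*(-4*(1 - 4)) = (7 + j)*(-4*(-3)) = (7 + j)*12 = 84 + 12*j)
y = -264 (y = 84 + 12*(-29) = 84 - 348 = -264)
y + O = -264 + 1621969 = 1621705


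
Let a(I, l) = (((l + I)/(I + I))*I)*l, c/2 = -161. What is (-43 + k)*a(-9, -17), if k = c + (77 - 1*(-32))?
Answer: -56576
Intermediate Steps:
c = -322 (c = 2*(-161) = -322)
k = -213 (k = -322 + (77 - 1*(-32)) = -322 + (77 + 32) = -322 + 109 = -213)
a(I, l) = l*(I/2 + l/2) (a(I, l) = (((I + l)/((2*I)))*I)*l = (((I + l)*(1/(2*I)))*I)*l = (((I + l)/(2*I))*I)*l = (I/2 + l/2)*l = l*(I/2 + l/2))
(-43 + k)*a(-9, -17) = (-43 - 213)*((1/2)*(-17)*(-9 - 17)) = -128*(-17)*(-26) = -256*221 = -56576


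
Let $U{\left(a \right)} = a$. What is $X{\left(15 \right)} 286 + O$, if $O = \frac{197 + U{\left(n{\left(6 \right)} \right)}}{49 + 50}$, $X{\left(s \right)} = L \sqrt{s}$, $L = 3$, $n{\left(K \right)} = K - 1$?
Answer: $\frac{202}{99} + 858 \sqrt{15} \approx 3325.1$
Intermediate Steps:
$n{\left(K \right)} = -1 + K$
$X{\left(s \right)} = 3 \sqrt{s}$
$O = \frac{202}{99}$ ($O = \frac{197 + \left(-1 + 6\right)}{49 + 50} = \frac{197 + 5}{99} = 202 \cdot \frac{1}{99} = \frac{202}{99} \approx 2.0404$)
$X{\left(15 \right)} 286 + O = 3 \sqrt{15} \cdot 286 + \frac{202}{99} = 858 \sqrt{15} + \frac{202}{99} = \frac{202}{99} + 858 \sqrt{15}$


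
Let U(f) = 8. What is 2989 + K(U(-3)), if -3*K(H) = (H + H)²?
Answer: 8711/3 ≈ 2903.7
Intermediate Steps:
K(H) = -4*H²/3 (K(H) = -(H + H)²/3 = -4*H²/3)
2989 + K(U(-3)) = 2989 - 4/3*8² = 2989 - 4/3*64 = 2989 - 256/3 = 8711/3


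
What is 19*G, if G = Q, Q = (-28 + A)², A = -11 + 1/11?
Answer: 3480496/121 ≈ 28764.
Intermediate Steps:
A = -120/11 (A = -11 + 1/11 = -120/11 ≈ -10.909)
Q = 183184/121 (Q = (-28 - 120/11)² = (-428/11)² = 183184/121 ≈ 1513.9)
G = 183184/121 ≈ 1513.9
19*G = 19*(183184/121) = 3480496/121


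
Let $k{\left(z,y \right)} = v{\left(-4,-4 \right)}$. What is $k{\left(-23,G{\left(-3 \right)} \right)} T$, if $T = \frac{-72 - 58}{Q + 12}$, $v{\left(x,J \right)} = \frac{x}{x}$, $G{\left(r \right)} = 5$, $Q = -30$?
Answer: $\frac{65}{9} \approx 7.2222$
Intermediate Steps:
$v{\left(x,J \right)} = 1$
$k{\left(z,y \right)} = 1$
$T = \frac{65}{9}$ ($T = \frac{-72 - 58}{-30 + 12} = - \frac{130}{-18} = \left(-130\right) \left(- \frac{1}{18}\right) = \frac{65}{9} \approx 7.2222$)
$k{\left(-23,G{\left(-3 \right)} \right)} T = 1 \cdot \frac{65}{9} = \frac{65}{9}$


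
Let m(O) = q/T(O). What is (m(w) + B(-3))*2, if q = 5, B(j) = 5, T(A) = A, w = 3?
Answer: 40/3 ≈ 13.333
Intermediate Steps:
m(O) = 5/O
(m(w) + B(-3))*2 = (5/3 + 5)*2 = (20/3)*2 = 40/3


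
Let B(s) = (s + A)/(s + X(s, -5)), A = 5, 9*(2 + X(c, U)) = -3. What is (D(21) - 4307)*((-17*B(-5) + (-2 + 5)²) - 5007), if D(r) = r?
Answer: 21421428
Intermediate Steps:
X(c, U) = -7/3 (X(c, U) = -2 + (⅑)*(-3) = -2 - ⅓ = -7/3)
B(s) = (5 + s)/(-7/3 + s) (B(s) = (s + 5)/(s - 7/3) = (5 + s)/(-7/3 + s))
(D(21) - 4307)*((-17*B(-5) + (-2 + 5)²) - 5007) = (21 - 4307)*((-51*(5 - 5)/(-7 + 3*(-5)) + (-2 + 5)²) - 5007) = -4286*((-51*0/(-7 - 15) + 3²) - 5007) = -4286*((-51*0/(-22) + 9) - 5007) = -4286*((-51*(-1)*0/22 + 9) - 5007) = -4286*((-17*0 + 9) - 5007) = -4286*((0 + 9) - 5007) = -4286*(9 - 5007) = -4286*(-4998) = 21421428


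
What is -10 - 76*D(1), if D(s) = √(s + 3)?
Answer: -162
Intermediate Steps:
D(s) = √(3 + s)
-10 - 76*D(1) = -10 - 76*√(3 + 1) = -10 - 76*√4 = -10 - 76*2 = -10 - 152 = -162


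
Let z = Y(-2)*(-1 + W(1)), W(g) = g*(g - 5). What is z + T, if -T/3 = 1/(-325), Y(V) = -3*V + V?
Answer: -6497/325 ≈ -19.991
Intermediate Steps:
Y(V) = -2*V
W(g) = g*(-5 + g)
T = 3/325 (T = -3/(-325) = -3*(-1/325) = 3/325 ≈ 0.0092308)
z = -20 (z = (-2*(-2))*(-1 + 1*(-5 + 1)) = 4*(-1 + 1*(-4)) = 4*(-1 - 4) = 4*(-5) = -20)
z + T = -20 + 3/325 = -6497/325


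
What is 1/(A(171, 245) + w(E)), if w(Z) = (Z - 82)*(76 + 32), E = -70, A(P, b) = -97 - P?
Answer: -1/16684 ≈ -5.9938e-5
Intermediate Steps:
w(Z) = -8856 + 108*Z (w(Z) = (-82 + Z)*108 = -8856 + 108*Z)
1/(A(171, 245) + w(E)) = 1/((-97 - 1*171) + (-8856 + 108*(-70))) = 1/((-97 - 171) + (-8856 - 7560)) = 1/(-268 - 16416) = 1/(-16684) = -1/16684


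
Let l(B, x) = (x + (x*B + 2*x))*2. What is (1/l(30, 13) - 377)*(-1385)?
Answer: 447999025/858 ≈ 5.2214e+5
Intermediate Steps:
l(B, x) = 6*x + 2*B*x (l(B, x) = (x + (B*x + 2*x))*2 = (x + (2*x + B*x))*2 = (3*x + B*x)*2 = 6*x + 2*B*x)
(1/l(30, 13) - 377)*(-1385) = (1/(2*13*(3 + 30)) - 377)*(-1385) = (1/(2*13*33) - 377)*(-1385) = (1/858 - 377)*(-1385) = -323465/858*(-1385) = 447999025/858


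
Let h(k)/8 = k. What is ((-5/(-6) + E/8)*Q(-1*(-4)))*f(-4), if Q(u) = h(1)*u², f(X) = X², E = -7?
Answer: -256/3 ≈ -85.333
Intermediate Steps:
h(k) = 8*k
Q(u) = 8*u² (Q(u) = (8*1)*u² = 8*u²)
((-5/(-6) + E/8)*Q(-1*(-4)))*f(-4) = ((-5/(-6) - 7/8)*(8*(-1*(-4))²))*(-4)² = ((-5*(-⅙) - 7*⅛)*(8*4²))*16 = ((⅚ - 7/8)*(8*16))*16 = -1/24*128*16 = -16/3*16 = -256/3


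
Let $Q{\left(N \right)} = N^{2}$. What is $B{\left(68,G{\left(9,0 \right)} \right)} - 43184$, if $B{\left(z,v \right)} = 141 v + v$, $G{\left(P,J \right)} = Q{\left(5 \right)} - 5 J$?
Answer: $-39634$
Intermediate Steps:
$G{\left(P,J \right)} = 25 - 5 J$ ($G{\left(P,J \right)} = 5^{2} - 5 J = 25 - 5 J$)
$B{\left(z,v \right)} = 142 v$
$B{\left(68,G{\left(9,0 \right)} \right)} - 43184 = 142 \left(25 - 0\right) - 43184 = 142 \left(25 + 0\right) - 43184 = 142 \cdot 25 - 43184 = 3550 - 43184 = -39634$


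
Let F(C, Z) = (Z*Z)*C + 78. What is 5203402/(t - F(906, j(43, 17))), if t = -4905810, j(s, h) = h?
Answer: -2601701/2583861 ≈ -1.0069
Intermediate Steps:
F(C, Z) = 78 + C*Z² (F(C, Z) = Z²*C + 78 = C*Z² + 78 = 78 + C*Z²)
5203402/(t - F(906, j(43, 17))) = 5203402/(-4905810 - (78 + 906*17²)) = 5203402/(-4905810 - (78 + 906*289)) = 5203402/(-4905810 - (78 + 261834)) = 5203402/(-4905810 - 1*261912) = 5203402/(-4905810 - 261912) = 5203402/(-5167722) = 5203402*(-1/5167722) = -2601701/2583861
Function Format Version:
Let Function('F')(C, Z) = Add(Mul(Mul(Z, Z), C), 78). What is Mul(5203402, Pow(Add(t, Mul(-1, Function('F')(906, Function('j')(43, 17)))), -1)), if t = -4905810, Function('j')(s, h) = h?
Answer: Rational(-2601701, 2583861) ≈ -1.0069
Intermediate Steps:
Function('F')(C, Z) = Add(78, Mul(C, Pow(Z, 2))) (Function('F')(C, Z) = Add(Mul(Pow(Z, 2), C), 78) = Add(Mul(C, Pow(Z, 2)), 78) = Add(78, Mul(C, Pow(Z, 2))))
Mul(5203402, Pow(Add(t, Mul(-1, Function('F')(906, Function('j')(43, 17)))), -1)) = Mul(5203402, Pow(Add(-4905810, Mul(-1, Add(78, Mul(906, Pow(17, 2))))), -1)) = Mul(5203402, Pow(Add(-4905810, Mul(-1, Add(78, Mul(906, 289)))), -1)) = Mul(5203402, Pow(Add(-4905810, Mul(-1, Add(78, 261834))), -1)) = Mul(5203402, Pow(Add(-4905810, Mul(-1, 261912)), -1)) = Mul(5203402, Pow(Add(-4905810, -261912), -1)) = Mul(5203402, Pow(-5167722, -1)) = Mul(5203402, Rational(-1, 5167722)) = Rational(-2601701, 2583861)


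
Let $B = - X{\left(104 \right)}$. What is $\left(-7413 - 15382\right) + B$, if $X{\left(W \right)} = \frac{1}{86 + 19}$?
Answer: $- \frac{2393476}{105} \approx -22795.0$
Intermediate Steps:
$X{\left(W \right)} = \frac{1}{105}$
$B = - \frac{1}{105}$ ($B = \left(-1\right) \frac{1}{105} = - \frac{1}{105} \approx -0.0095238$)
$\left(-7413 - 15382\right) + B = \left(-7413 - 15382\right) - \frac{1}{105} = -22795 - \frac{1}{105} = - \frac{2393476}{105}$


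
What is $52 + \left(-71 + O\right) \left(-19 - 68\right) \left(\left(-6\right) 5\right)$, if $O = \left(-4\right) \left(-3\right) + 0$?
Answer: $-153938$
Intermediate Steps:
$O = 12$ ($O = 12 + 0 = 12$)
$52 + \left(-71 + O\right) \left(-19 - 68\right) \left(\left(-6\right) 5\right) = 52 + \left(-71 + 12\right) \left(-19 - 68\right) \left(\left(-6\right) 5\right) = 52 + \left(-59\right) \left(-87\right) \left(-30\right) = 52 + 5133 \left(-30\right) = 52 - 153990 = -153938$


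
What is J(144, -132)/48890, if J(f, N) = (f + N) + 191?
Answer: 203/48890 ≈ 0.0041522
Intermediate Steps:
J(f, N) = 191 + N + f (J(f, N) = (N + f) + 191 = 191 + N + f)
J(144, -132)/48890 = (191 - 132 + 144)/48890 = 203*(1/48890) = 203/48890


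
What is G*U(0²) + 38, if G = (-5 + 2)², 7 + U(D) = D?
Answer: -25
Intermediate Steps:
U(D) = -7 + D
G = 9 (G = (-3)² = 9)
G*U(0²) + 38 = 9*(-7 + 0²) + 38 = 9*(-7 + 0) + 38 = 9*(-7) + 38 = -63 + 38 = -25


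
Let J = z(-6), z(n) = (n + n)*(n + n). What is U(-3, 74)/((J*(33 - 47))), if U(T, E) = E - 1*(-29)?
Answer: -103/2016 ≈ -0.051091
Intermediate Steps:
U(T, E) = 29 + E (U(T, E) = E + 29 = 29 + E)
z(n) = 4*n² (z(n) = (2*n)*(2*n) = 4*n²)
J = 144 (J = 4*(-6)² = 4*36 = 144)
U(-3, 74)/((J*(33 - 47))) = (29 + 74)/((144*(33 - 47))) = 103/((144*(-14))) = 103/(-2016) = 103*(-1/2016) = -103/2016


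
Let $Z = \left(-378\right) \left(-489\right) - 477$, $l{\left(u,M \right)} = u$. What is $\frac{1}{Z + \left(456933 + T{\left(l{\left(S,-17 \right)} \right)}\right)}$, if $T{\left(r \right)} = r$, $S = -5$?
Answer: $\frac{1}{641293} \approx 1.5594 \cdot 10^{-6}$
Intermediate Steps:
$Z = 184365$ ($Z = 184842 - 477 = 184365$)
$\frac{1}{Z + \left(456933 + T{\left(l{\left(S,-17 \right)} \right)}\right)} = \frac{1}{184365 + \left(456933 - 5\right)} = \frac{1}{184365 + 456928} = \frac{1}{641293}$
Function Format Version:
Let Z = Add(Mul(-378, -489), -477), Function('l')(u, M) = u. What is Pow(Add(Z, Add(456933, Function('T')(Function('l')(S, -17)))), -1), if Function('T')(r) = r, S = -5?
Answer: Rational(1, 641293) ≈ 1.5594e-6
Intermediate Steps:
Z = 184365 (Z = Add(184842, -477) = 184365)
Pow(Add(Z, Add(456933, Function('T')(Function('l')(S, -17)))), -1) = Pow(Add(184365, Add(456933, -5)), -1) = Pow(Add(184365, 456928), -1) = Pow(641293, -1) = Rational(1, 641293)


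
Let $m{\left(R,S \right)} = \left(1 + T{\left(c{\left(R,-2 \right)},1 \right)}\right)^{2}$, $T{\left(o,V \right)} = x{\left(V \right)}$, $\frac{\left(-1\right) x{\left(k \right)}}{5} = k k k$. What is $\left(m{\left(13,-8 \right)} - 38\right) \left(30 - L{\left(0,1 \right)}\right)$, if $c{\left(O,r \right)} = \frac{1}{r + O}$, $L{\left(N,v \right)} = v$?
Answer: $-638$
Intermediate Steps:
$c{\left(O,r \right)} = \frac{1}{O + r}$
$x{\left(k \right)} = - 5 k^{3}$ ($x{\left(k \right)} = - 5 k k k = - 5 k^{2} k = - 5 k^{3}$)
$T{\left(o,V \right)} = - 5 V^{3}$
$m{\left(R,S \right)} = 16$ ($m{\left(R,S \right)} = \left(1 - 5 \cdot 1^{3}\right)^{2} = \left(1 - 5\right)^{2} = \left(-4\right)^{2} = 16$)
$\left(m{\left(13,-8 \right)} - 38\right) \left(30 - L{\left(0,1 \right)}\right) = \left(16 - 38\right) \left(30 - 1\right) = - 22 \left(30 - 1\right) = \left(-22\right) 29 = -638$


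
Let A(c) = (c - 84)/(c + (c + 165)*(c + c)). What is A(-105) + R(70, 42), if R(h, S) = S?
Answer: 25419/605 ≈ 42.015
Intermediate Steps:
A(c) = (-84 + c)/(c + 2*c*(165 + c)) (A(c) = (-84 + c)/(c + (165 + c)*(2*c)) = (-84 + c)/(c + 2*c*(165 + c)))
A(-105) + R(70, 42) = (-84 - 105)/((-105)*(331 + 2*(-105))) + 42 = -1/105*(-189)/(331 - 210) + 42 = -1/105*(-189)/121 + 42 = -1/105*1/121*(-189) + 42 = 9/605 + 42 = 25419/605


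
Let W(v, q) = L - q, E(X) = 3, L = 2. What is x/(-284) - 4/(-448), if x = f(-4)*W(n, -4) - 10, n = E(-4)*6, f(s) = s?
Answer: 1023/7952 ≈ 0.12865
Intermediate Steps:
n = 18 (n = 3*6 = 18)
W(v, q) = 2 - q
x = -34 (x = -4*(2 - 1*(-4)) - 10 = -4*(2 + 4) - 10 = -4*6 - 10 = -24 - 10 = -34)
x/(-284) - 4/(-448) = -34/(-284) - 4/(-448) = -34*(-1/284) - 4*(-1/448) = 17/142 + 1/112 = 1023/7952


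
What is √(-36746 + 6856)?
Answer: 7*I*√610 ≈ 172.89*I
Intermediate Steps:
√(-36746 + 6856) = √(-29890) = 7*I*√610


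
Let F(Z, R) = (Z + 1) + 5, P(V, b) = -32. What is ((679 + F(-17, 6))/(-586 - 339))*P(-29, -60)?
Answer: 21376/925 ≈ 23.109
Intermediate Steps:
F(Z, R) = 6 + Z (F(Z, R) = (1 + Z) + 5 = 6 + Z)
((679 + F(-17, 6))/(-586 - 339))*P(-29, -60) = ((679 + (6 - 17))/(-586 - 339))*(-32) = ((679 - 11)/(-925))*(-32) = (668*(-1/925))*(-32) = -668/925*(-32) = 21376/925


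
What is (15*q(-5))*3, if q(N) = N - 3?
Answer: -360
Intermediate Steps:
q(N) = -3 + N
(15*q(-5))*3 = (15*(-3 - 5))*3 = (15*(-8))*3 = -120*3 = -360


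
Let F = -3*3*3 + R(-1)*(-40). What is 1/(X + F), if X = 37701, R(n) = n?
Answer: 1/37714 ≈ 2.6515e-5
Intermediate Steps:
F = 13 (F = -3*3*3 - 1*(-40) = -9*3 + 40 = -27 + 40 = 13)
1/(X + F) = 1/(37701 + 13) = 1/37714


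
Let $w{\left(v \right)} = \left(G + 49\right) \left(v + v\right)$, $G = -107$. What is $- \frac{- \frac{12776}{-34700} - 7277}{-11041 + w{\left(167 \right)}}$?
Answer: $- \frac{63124781}{263832775} \approx -0.23926$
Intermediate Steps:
$w{\left(v \right)} = - 116 v$ ($w{\left(v \right)} = \left(-107 + 49\right) \left(v + v\right) = - 58 \cdot 2 v = - 116 v$)
$- \frac{- \frac{12776}{-34700} - 7277}{-11041 + w{\left(167 \right)}} = - \frac{- \frac{12776}{-34700} - 7277}{-11041 - 19372} = - \frac{\left(-12776\right) \left(- \frac{1}{34700}\right) - 7277}{-11041 - 19372} = - \frac{\frac{3194}{8675} - 7277}{-30413} = - \frac{\left(-63124781\right) \left(-1\right)}{8675 \cdot 30413} = \left(-1\right) \frac{63124781}{263832775} = - \frac{63124781}{263832775}$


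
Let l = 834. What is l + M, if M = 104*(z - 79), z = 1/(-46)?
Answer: -169838/23 ≈ -7384.3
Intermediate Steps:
z = -1/46 ≈ -0.021739
M = -189020/23 (M = 104*(-1/46 - 79) = 104*(-3635/46) = -189020/23 ≈ -8218.3)
l + M = 834 - 189020/23 = -169838/23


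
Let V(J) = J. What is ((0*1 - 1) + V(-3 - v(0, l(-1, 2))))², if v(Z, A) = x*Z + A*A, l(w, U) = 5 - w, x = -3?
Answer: 1600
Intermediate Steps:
v(Z, A) = A² - 3*Z (v(Z, A) = -3*Z + A*A = -3*Z + A² = A² - 3*Z)
((0*1 - 1) + V(-3 - v(0, l(-1, 2))))² = ((0*1 - 1) + (-3 - ((5 - 1*(-1))² - 3*0)))² = ((0 - 1) + (-3 - ((5 + 1)² + 0)))² = (-1 + (-3 - (6² + 0)))² = (-1 + (-3 - (36 + 0)))² = (-1 + (-3 - 1*36))² = (-1 + (-3 - 36))² = (-1 - 39)² = (-40)² = 1600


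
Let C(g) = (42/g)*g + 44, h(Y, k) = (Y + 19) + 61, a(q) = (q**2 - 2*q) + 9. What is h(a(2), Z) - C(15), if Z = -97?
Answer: 3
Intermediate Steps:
a(q) = 9 + q**2 - 2*q
h(Y, k) = 80 + Y (h(Y, k) = (19 + Y) + 61 = 80 + Y)
C(g) = 86 (C(g) = 42 + 44 = 86)
h(a(2), Z) - C(15) = (80 + (9 + 2**2 - 2*2)) - 1*86 = (80 + (9 + 4 - 4)) - 86 = (80 + 9) - 86 = 89 - 86 = 3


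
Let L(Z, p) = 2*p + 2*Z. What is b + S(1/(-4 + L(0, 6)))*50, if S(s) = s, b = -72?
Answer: -263/4 ≈ -65.750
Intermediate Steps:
L(Z, p) = 2*Z + 2*p
b + S(1/(-4 + L(0, 6)))*50 = -72 + 50/(-4 + (2*0 + 2*6)) = -72 + 50/(-4 + (0 + 12)) = -72 + 50/(-4 + 12) = -72 + 50/8 = -72 + (⅛)*50 = -72 + 25/4 = -263/4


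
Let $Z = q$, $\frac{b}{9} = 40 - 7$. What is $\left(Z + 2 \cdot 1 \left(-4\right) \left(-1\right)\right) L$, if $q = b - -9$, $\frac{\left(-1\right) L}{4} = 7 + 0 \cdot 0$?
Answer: $-8792$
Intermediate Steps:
$b = 297$ ($b = 9 \left(40 - 7\right) = 9 \cdot 33 = 297$)
$L = -28$ ($L = - 4 \left(7 + 0 \cdot 0\right) = - 4 \left(7 + 0\right) = \left(-4\right) 7 = -28$)
$q = 306$ ($q = 297 - -9 = 297 + 9 = 306$)
$Z = 306$
$\left(Z + 2 \cdot 1 \left(-4\right) \left(-1\right)\right) L = \left(306 + 2 \cdot 1 \left(-4\right) \left(-1\right)\right) \left(-28\right) = \left(306 + 2 \left(-4\right) \left(-1\right)\right) \left(-28\right) = \left(306 - -8\right) \left(-28\right) = \left(306 + 8\right) \left(-28\right) = 314 \left(-28\right) = -8792$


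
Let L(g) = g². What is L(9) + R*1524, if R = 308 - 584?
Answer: -420543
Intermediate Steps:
R = -276
L(9) + R*1524 = 9² - 276*1524 = 81 - 420624 = -420543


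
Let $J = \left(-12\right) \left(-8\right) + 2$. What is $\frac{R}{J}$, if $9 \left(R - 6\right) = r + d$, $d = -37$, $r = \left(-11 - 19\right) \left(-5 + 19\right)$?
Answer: $- \frac{403}{882} \approx -0.45692$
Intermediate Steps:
$r = -420$ ($r = \left(-30\right) 14 = -420$)
$J = 98$ ($J = 96 + 2 = 98$)
$R = - \frac{403}{9}$ ($R = 6 + \frac{-420 - 37}{9} = 6 + \frac{1}{9} \left(-457\right) = 6 - \frac{457}{9} = - \frac{403}{9} \approx -44.778$)
$\frac{R}{J} = \frac{1}{98} \left(- \frac{403}{9}\right) = - \frac{403}{882}$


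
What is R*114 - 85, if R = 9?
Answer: 941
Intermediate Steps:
R*114 - 85 = 9*114 - 85 = 1026 - 85 = 941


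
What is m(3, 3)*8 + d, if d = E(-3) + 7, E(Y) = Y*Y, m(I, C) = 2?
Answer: 32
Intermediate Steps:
E(Y) = Y²
d = 16 (d = (-3)² + 7 = 9 + 7 = 16)
m(3, 3)*8 + d = 2*8 + 16 = 16 + 16 = 32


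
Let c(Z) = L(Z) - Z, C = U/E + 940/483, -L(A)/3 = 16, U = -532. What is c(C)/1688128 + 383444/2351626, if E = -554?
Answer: 21646809832610759/132782406382665312 ≈ 0.16302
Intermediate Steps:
L(A) = -48 (L(A) = -3*16 = -48)
C = 388858/133791 (C = -532/(-554) + 940/483 = -532*(-1/554) + 940*(1/483) = 266/277 + 940/483 = 388858/133791 ≈ 2.9065)
c(Z) = -48 - Z
c(C)/1688128 + 383444/2351626 = (-48 - 1*388858/133791)/1688128 + 383444/2351626 = (-48 - 388858/133791)*(1/1688128) + 383444*(1/2351626) = -6810826/133791*1/1688128 + 191722/1175813 = -3405413/112928166624 + 191722/1175813 = 21646809832610759/132782406382665312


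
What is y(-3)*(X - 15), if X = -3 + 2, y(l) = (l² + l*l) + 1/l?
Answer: -848/3 ≈ -282.67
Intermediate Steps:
y(l) = 1/l + 2*l² (y(l) = (l² + l²) + 1/l = 2*l² + 1/l = 1/l + 2*l²)
X = -1
y(-3)*(X - 15) = ((1 + 2*(-3)³)/(-3))*(-1 - 15) = -(1 + 2*(-27))/3*(-16) = -(1 - 54)/3*(-16) = -⅓*(-53)*(-16) = (53/3)*(-16) = -848/3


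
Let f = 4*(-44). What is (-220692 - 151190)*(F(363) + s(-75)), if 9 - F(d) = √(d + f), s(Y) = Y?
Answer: 24544212 + 371882*√187 ≈ 2.9630e+7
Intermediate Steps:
f = -176
F(d) = 9 - √(-176 + d) (F(d) = 9 - √(d - 176) = 9 - √(-176 + d))
(-220692 - 151190)*(F(363) + s(-75)) = (-220692 - 151190)*((9 - √(-176 + 363)) - 75) = -371882*((9 - √187) - 75) = -371882*(-66 - √187) = 24544212 + 371882*√187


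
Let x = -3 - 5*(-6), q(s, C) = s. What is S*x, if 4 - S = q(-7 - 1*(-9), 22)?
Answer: 54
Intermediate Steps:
x = 27 (x = -3 + 30 = 27)
S = 2 (S = 4 - (-7 - 1*(-9)) = 4 - (-7 + 9) = 4 - 1*2 = 4 - 2 = 2)
S*x = 2*27 = 54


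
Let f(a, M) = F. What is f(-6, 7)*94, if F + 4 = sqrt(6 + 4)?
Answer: -376 + 94*sqrt(10) ≈ -78.746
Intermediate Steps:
F = -4 + sqrt(10) (F = -4 + sqrt(6 + 4) = -4 + sqrt(10) ≈ -0.83772)
f(a, M) = -4 + sqrt(10)
f(-6, 7)*94 = (-4 + sqrt(10))*94 = -376 + 94*sqrt(10)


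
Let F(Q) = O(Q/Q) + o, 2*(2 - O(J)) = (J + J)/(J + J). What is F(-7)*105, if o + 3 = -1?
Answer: -525/2 ≈ -262.50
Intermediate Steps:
o = -4 (o = -3 - 1 = -4)
O(J) = 3/2 (O(J) = 2 - (J + J)/(2*(J + J)) = 2 - 2*J/(2*(2*J)) = 2 - 2*J*1/(2*J)/2 = 2 - 1/2*1 = 2 - 1/2 = 3/2)
F(Q) = -5/2 (F(Q) = 3/2 - 4 = -5/2)
F(-7)*105 = -5/2*105 = -525/2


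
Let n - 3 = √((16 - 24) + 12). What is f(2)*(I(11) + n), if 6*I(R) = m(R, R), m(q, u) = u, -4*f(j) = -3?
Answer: 41/8 ≈ 5.1250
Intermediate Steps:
f(j) = ¾ (f(j) = -¼*(-3) = ¾)
n = 5 (n = 3 + √((16 - 24) + 12) = 3 + √(-8 + 12) = 3 + √4 = 3 + 2 = 5)
I(R) = R/6
f(2)*(I(11) + n) = 3*((⅙)*11 + 5)/4 = 3*(11/6 + 5)/4 = (¾)*(41/6) = 41/8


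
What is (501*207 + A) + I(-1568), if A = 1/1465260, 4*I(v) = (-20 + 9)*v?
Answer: 158275919941/1465260 ≈ 1.0802e+5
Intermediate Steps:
I(v) = -11*v/4 (I(v) = ((-20 + 9)*v)/4 = (-11*v)/4 = -11*v/4)
A = 1/1465260 ≈ 6.8247e-7
(501*207 + A) + I(-1568) = (501*207 + 1/1465260) - 11/4*(-1568) = (103707 + 1/1465260) + 4312 = 151957718821/1465260 + 4312 = 158275919941/1465260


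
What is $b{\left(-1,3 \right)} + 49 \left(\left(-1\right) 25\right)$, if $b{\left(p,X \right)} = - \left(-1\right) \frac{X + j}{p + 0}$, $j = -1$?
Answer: $-1227$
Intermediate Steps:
$b{\left(p,X \right)} = \frac{-1 + X}{p}$ ($b{\left(p,X \right)} = - \left(-1\right) \frac{X - 1}{p + 0} = - \left(-1\right) \frac{-1 + X}{p} = - \frac{\left(-1\right) \left(-1 + X\right)}{p} = \frac{-1 + X}{p}$)
$b{\left(-1,3 \right)} + 49 \left(\left(-1\right) 25\right) = \frac{-1 + 3}{-1} + 49 \left(\left(-1\right) 25\right) = \left(-1\right) 2 + 49 \left(-25\right) = -2 - 1225 = -1227$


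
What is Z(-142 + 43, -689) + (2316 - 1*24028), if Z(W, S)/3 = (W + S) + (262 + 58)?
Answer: -23116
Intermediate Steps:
Z(W, S) = 960 + 3*S + 3*W (Z(W, S) = 3*((W + S) + (262 + 58)) = 3*((S + W) + 320) = 3*(320 + S + W) = 960 + 3*S + 3*W)
Z(-142 + 43, -689) + (2316 - 1*24028) = (960 + 3*(-689) + 3*(-142 + 43)) + (2316 - 1*24028) = (960 - 2067 + 3*(-99)) + (2316 - 24028) = (960 - 2067 - 297) - 21712 = -1404 - 21712 = -23116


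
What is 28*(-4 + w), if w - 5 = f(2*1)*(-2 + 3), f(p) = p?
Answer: 84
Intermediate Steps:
w = 7 (w = 5 + (2*1)*(-2 + 3) = 5 + 2*1 = 5 + 2 = 7)
28*(-4 + w) = 28*(-4 + 7) = 28*3 = 84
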